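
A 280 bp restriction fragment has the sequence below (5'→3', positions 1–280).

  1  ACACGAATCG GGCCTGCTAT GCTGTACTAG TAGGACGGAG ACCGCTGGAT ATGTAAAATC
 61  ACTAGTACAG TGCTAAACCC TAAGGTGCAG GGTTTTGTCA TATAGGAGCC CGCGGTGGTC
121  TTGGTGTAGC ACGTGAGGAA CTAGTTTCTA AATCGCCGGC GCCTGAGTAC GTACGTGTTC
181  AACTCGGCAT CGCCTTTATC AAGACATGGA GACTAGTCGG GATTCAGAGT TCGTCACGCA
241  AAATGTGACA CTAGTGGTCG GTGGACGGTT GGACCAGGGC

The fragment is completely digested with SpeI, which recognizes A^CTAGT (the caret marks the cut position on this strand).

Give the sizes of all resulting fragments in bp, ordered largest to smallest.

SpeI sites (ACTAGT) start at positions 26, 61, 140, 212, 250.
SpeI cuts after the first base of each site, so after positions 26, 61, 140, 212, 250.
Linear molecule, 5 cuts → 6 fragments:
  1–26 → 26 bp
  27–61 → 35 bp
  62–140 → 79 bp
  141–212 → 72 bp
  213–250 → 38 bp
  251–280 → 30 bp
Sorted largest to smallest: 79, 72, 38, 35, 30, 26 bp.

79, 72, 38, 35, 30, 26 bp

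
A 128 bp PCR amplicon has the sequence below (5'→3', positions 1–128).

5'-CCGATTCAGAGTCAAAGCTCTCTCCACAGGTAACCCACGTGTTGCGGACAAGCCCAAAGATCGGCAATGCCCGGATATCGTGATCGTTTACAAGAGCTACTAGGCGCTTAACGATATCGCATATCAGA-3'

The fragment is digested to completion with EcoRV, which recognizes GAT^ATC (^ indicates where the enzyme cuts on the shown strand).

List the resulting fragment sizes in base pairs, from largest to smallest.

EcoRV sites (GATATC) start at positions 74, 113.
EcoRV cuts after base 3 of each site, so after positions 76, 115.
Linear molecule, 2 cuts → 3 fragments:
  1–76 → 76 bp
  77–115 → 39 bp
  116–128 → 13 bp
Sorted largest to smallest: 76, 39, 13 bp.

76, 39, 13 bp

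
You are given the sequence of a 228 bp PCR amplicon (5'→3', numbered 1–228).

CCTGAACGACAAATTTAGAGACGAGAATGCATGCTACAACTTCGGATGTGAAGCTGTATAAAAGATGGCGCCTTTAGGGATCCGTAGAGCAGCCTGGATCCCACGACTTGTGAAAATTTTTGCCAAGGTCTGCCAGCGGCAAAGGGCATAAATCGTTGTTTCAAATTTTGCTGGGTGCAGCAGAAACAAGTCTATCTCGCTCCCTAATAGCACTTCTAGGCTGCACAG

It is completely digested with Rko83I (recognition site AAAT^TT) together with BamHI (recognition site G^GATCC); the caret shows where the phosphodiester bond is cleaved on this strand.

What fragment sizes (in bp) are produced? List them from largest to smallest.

Rko83I sites (AAATTT) start at positions 11, 114, 163.
Rko83I cuts after base 4 of each site, so after positions 14, 117, 166.
BamHI sites (GGATCC) start at positions 78, 96.
BamHI cuts after the first base of each site, so after positions 78, 96.
Combined cut positions: 14, 78, 96, 117, 166.
Linear molecule, 5 cuts → 6 fragments:
  1–14 → 14 bp
  15–78 → 64 bp
  79–96 → 18 bp
  97–117 → 21 bp
  118–166 → 49 bp
  167–228 → 62 bp
Sorted largest to smallest: 64, 62, 49, 21, 18, 14 bp.

64, 62, 49, 21, 18, 14 bp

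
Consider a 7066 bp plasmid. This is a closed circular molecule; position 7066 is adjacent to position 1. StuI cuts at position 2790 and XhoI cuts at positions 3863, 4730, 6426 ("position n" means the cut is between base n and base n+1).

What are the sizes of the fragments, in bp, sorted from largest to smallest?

3430, 1696, 1073, 867 bp

Combined cut positions (sorted): 2790, 3863, 4730, 6426.
Circular molecule, 4 cuts → 4 fragments:
  3863 − 2790 = 1073 bp
  4730 − 3863 = 867 bp
  6426 − 4730 = 1696 bp
  wrap: 7066 − 6426 + 2790 = 3430 bp
Sorted largest to smallest: 3430, 1696, 1073, 867 bp.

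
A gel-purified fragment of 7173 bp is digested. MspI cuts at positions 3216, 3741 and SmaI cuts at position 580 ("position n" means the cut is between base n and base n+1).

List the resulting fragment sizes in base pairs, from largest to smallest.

3432, 2636, 580, 525 bp

Combined cut positions (sorted): 580, 3216, 3741.
Linear molecule, 3 cuts → 4 fragments:
  580 − 0 = 580 bp
  3216 − 580 = 2636 bp
  3741 − 3216 = 525 bp
  7173 − 3741 = 3432 bp
Sorted largest to smallest: 3432, 2636, 580, 525 bp.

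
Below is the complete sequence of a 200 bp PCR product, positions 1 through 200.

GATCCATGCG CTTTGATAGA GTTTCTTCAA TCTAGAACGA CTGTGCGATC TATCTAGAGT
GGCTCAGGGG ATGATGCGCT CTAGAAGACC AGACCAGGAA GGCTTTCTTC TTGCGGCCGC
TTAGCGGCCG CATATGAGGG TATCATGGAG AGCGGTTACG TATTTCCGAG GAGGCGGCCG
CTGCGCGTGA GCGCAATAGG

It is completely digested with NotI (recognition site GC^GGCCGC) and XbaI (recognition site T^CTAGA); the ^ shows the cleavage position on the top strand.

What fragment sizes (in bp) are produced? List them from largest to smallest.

NotI sites (GCGGCCGC) start at positions 113, 124, 174.
NotI cuts after base 2 of each site, so after positions 114, 125, 175.
XbaI sites (TCTAGA) start at positions 31, 53, 80.
XbaI cuts after the first base of each site, so after positions 31, 53, 80.
Combined cut positions: 31, 53, 80, 114, 125, 175.
Linear molecule, 6 cuts → 7 fragments:
  1–31 → 31 bp
  32–53 → 22 bp
  54–80 → 27 bp
  81–114 → 34 bp
  115–125 → 11 bp
  126–175 → 50 bp
  176–200 → 25 bp
Sorted largest to smallest: 50, 34, 31, 27, 25, 22, 11 bp.

50, 34, 31, 27, 25, 22, 11 bp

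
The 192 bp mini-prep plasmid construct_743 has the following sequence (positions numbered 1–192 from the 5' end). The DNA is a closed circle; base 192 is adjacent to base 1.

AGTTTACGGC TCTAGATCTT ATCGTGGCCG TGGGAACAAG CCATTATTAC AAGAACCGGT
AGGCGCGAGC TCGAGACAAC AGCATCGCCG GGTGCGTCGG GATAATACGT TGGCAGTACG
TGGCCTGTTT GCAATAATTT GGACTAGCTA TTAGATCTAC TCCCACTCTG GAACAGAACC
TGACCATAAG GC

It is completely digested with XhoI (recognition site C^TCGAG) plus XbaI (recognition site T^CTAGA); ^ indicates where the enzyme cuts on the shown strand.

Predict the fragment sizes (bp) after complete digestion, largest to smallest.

The XhoI site (CTCGAG) starts at position 70.
XhoI cuts after the first base of each site, so after position 70.
The XbaI site (TCTAGA) starts at position 11.
XbaI cuts after the first base of each site, so after position 11.
Combined cut positions: 11, 70.
Circular molecule, 2 cuts → 2 fragments:
  12–70 → 59 bp
  71–192 then 1–11 → 122 + 11 = 133 bp
Sorted largest to smallest: 133, 59 bp.

133, 59 bp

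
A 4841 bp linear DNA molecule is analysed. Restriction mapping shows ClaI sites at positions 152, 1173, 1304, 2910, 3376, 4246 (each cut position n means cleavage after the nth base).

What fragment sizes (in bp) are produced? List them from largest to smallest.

Linear molecule, 6 cuts → 7 fragments:
  152 − 0 = 152 bp
  1173 − 152 = 1021 bp
  1304 − 1173 = 131 bp
  2910 − 1304 = 1606 bp
  3376 − 2910 = 466 bp
  4246 − 3376 = 870 bp
  4841 − 4246 = 595 bp
Sorted largest to smallest: 1606, 1021, 870, 595, 466, 152, 131 bp.

1606, 1021, 870, 595, 466, 152, 131 bp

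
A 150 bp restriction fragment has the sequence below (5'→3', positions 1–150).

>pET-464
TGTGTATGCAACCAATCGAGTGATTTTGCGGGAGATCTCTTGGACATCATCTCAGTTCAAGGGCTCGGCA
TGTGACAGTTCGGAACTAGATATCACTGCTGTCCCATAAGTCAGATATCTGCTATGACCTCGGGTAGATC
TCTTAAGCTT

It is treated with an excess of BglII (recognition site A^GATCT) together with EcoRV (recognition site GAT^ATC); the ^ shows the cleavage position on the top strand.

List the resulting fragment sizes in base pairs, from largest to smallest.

58, 33, 25, 20, 14 bp

BglII sites (AGATCT) start at positions 33, 136.
BglII cuts after the first base of each site, so after positions 33, 136.
EcoRV sites (GATATC) start at positions 89, 114.
EcoRV cuts after base 3 of each site, so after positions 91, 116.
Combined cut positions: 33, 91, 116, 136.
Linear molecule, 4 cuts → 5 fragments:
  1–33 → 33 bp
  34–91 → 58 bp
  92–116 → 25 bp
  117–136 → 20 bp
  137–150 → 14 bp
Sorted largest to smallest: 58, 33, 25, 20, 14 bp.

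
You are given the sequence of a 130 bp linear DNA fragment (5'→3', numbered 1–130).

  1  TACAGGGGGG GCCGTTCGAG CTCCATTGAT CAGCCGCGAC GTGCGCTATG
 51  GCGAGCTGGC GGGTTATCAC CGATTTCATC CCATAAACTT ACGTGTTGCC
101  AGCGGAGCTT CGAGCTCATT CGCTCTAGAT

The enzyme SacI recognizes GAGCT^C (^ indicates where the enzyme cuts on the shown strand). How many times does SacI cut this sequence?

GAGCTC occurs starting at positions 18, 112.
SacI cuts at 2 sites.

2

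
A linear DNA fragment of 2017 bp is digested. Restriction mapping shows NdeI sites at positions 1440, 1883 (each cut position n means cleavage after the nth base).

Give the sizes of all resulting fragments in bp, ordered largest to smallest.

Linear molecule, 2 cuts → 3 fragments:
  1440 − 0 = 1440 bp
  1883 − 1440 = 443 bp
  2017 − 1883 = 134 bp
Sorted largest to smallest: 1440, 443, 134 bp.

1440, 443, 134 bp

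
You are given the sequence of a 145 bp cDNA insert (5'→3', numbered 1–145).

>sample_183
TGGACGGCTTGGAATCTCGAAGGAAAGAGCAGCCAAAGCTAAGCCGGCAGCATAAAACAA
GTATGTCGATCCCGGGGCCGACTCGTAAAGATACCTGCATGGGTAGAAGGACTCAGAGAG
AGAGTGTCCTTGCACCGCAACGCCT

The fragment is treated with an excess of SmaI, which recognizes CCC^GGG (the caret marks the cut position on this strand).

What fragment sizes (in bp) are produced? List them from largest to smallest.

The SmaI site (CCCGGG) starts at position 71.
SmaI cuts after base 3 of each site, so after position 73.
Linear molecule, 1 cut → 2 fragments:
  1–73 → 73 bp
  74–145 → 72 bp
Sorted largest to smallest: 73, 72 bp.

73, 72 bp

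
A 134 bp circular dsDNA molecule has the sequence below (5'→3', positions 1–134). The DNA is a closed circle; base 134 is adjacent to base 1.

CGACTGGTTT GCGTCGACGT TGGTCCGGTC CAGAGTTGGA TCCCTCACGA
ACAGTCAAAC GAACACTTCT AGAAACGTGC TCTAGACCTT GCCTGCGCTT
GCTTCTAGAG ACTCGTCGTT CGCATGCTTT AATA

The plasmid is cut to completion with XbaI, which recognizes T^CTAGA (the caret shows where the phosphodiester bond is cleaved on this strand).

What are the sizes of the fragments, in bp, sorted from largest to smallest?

98, 23, 13 bp

XbaI sites (TCTAGA) start at positions 68, 81, 104.
XbaI cuts after the first base of each site, so after positions 68, 81, 104.
Circular molecule, 3 cuts → 3 fragments:
  69–81 → 13 bp
  82–104 → 23 bp
  105–134 then 1–68 → 30 + 68 = 98 bp
Sorted largest to smallest: 98, 23, 13 bp.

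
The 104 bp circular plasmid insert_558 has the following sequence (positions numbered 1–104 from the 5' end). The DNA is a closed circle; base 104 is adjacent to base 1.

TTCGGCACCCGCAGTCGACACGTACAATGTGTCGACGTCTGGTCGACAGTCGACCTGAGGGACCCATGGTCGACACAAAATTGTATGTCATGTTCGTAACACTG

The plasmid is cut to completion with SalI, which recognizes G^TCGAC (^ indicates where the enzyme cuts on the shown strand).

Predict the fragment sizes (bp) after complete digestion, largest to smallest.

SalI sites (GTCGAC) start at positions 14, 31, 42, 49, 69.
SalI cuts after the first base of each site, so after positions 14, 31, 42, 49, 69.
Circular molecule, 5 cuts → 5 fragments:
  15–31 → 17 bp
  32–42 → 11 bp
  43–49 → 7 bp
  50–69 → 20 bp
  70–104 then 1–14 → 35 + 14 = 49 bp
Sorted largest to smallest: 49, 20, 17, 11, 7 bp.

49, 20, 17, 11, 7 bp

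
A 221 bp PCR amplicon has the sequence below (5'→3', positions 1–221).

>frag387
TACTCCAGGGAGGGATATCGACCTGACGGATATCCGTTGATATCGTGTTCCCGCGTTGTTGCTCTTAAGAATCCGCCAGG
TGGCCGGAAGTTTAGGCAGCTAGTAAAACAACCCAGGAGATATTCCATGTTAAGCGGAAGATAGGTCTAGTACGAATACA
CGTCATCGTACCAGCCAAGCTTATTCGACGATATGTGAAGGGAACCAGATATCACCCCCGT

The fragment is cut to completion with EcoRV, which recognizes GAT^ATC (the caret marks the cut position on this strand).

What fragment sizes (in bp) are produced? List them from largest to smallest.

169, 16, 15, 11, 10 bp

EcoRV sites (GATATC) start at positions 14, 29, 39, 208.
EcoRV cuts after base 3 of each site, so after positions 16, 31, 41, 210.
Linear molecule, 4 cuts → 5 fragments:
  1–16 → 16 bp
  17–31 → 15 bp
  32–41 → 10 bp
  42–210 → 169 bp
  211–221 → 11 bp
Sorted largest to smallest: 169, 16, 15, 11, 10 bp.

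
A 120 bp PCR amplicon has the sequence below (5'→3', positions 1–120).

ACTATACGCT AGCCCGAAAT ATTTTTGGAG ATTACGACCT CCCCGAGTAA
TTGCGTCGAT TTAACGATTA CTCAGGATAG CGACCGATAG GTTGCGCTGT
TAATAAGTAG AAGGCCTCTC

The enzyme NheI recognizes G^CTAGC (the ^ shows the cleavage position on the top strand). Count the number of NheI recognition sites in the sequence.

1

GCTAGC occurs starting at position 8.
NheI cuts at 1 site.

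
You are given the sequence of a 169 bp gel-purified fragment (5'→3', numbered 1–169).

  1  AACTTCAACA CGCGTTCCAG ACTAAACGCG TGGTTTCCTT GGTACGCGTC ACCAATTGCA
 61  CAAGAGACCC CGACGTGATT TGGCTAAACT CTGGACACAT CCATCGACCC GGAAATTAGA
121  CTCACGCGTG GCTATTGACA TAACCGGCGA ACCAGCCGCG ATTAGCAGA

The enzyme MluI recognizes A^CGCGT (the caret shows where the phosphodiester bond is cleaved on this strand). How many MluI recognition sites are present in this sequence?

ACGCGT occurs starting at positions 10, 26, 44, 124.
MluI cuts at 4 sites.

4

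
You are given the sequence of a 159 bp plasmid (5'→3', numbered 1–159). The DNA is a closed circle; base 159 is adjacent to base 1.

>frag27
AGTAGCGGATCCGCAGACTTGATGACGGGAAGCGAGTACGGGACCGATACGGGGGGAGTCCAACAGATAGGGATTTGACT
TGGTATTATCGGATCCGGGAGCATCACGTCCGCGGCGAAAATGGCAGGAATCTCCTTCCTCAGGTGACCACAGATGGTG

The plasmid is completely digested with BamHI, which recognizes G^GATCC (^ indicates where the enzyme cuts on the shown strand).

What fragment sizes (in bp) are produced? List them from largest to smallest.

BamHI sites (GGATCC) start at positions 7, 91.
BamHI cuts after the first base of each site, so after positions 7, 91.
Circular molecule, 2 cuts → 2 fragments:
  8–91 → 84 bp
  92–159 then 1–7 → 68 + 7 = 75 bp
Sorted largest to smallest: 84, 75 bp.

84, 75 bp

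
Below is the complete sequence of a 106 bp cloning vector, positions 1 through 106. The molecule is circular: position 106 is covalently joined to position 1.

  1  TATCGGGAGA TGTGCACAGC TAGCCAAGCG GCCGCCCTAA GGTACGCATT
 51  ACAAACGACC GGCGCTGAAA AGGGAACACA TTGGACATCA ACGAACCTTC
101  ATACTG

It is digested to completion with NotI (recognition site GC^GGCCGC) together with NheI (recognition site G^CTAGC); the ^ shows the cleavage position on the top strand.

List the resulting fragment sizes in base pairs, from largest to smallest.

96, 10 bp

The NotI site (GCGGCCGC) starts at position 28.
NotI cuts after base 2 of each site, so after position 29.
The NheI site (GCTAGC) starts at position 19.
NheI cuts after the first base of each site, so after position 19.
Combined cut positions: 19, 29.
Circular molecule, 2 cuts → 2 fragments:
  20–29 → 10 bp
  30–106 then 1–19 → 77 + 19 = 96 bp
Sorted largest to smallest: 96, 10 bp.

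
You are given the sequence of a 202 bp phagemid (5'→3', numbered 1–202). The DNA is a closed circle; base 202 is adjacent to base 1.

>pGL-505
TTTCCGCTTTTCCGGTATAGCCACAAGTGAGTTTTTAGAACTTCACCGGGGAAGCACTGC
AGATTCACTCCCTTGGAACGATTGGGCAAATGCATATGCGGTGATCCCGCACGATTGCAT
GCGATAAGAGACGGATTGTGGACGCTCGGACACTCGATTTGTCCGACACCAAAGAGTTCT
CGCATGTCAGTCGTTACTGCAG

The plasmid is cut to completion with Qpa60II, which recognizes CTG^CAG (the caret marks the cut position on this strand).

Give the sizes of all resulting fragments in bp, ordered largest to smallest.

Qpa60II sites (CTGCAG) start at positions 57, 197.
Qpa60II cuts after base 3 of each site, so after positions 59, 199.
Circular molecule, 2 cuts → 2 fragments:
  60–199 → 140 bp
  200–202 then 1–59 → 3 + 59 = 62 bp
Sorted largest to smallest: 140, 62 bp.

140, 62 bp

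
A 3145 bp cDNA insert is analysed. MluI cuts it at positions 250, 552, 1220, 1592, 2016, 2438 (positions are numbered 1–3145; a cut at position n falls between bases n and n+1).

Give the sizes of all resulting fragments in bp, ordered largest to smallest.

Linear molecule, 6 cuts → 7 fragments:
  250 − 0 = 250 bp
  552 − 250 = 302 bp
  1220 − 552 = 668 bp
  1592 − 1220 = 372 bp
  2016 − 1592 = 424 bp
  2438 − 2016 = 422 bp
  3145 − 2438 = 707 bp
Sorted largest to smallest: 707, 668, 424, 422, 372, 302, 250 bp.

707, 668, 424, 422, 372, 302, 250 bp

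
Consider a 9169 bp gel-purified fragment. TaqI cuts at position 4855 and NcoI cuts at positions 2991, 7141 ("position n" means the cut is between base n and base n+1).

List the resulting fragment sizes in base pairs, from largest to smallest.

2991, 2286, 2028, 1864 bp

Combined cut positions (sorted): 2991, 4855, 7141.
Linear molecule, 3 cuts → 4 fragments:
  2991 − 0 = 2991 bp
  4855 − 2991 = 1864 bp
  7141 − 4855 = 2286 bp
  9169 − 7141 = 2028 bp
Sorted largest to smallest: 2991, 2286, 2028, 1864 bp.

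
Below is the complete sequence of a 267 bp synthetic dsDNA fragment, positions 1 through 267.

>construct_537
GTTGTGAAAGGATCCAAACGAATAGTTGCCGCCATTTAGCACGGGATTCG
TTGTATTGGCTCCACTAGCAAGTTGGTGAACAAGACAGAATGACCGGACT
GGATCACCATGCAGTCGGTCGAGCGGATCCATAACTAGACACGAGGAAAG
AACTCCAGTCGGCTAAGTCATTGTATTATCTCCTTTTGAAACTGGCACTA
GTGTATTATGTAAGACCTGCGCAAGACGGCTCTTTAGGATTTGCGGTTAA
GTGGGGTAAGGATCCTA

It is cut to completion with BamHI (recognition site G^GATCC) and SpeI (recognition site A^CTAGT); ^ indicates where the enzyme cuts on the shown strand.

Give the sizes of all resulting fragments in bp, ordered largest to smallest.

115, 72, 63, 10, 7 bp

BamHI sites (GGATCC) start at positions 10, 125, 260.
BamHI cuts after the first base of each site, so after positions 10, 125, 260.
The SpeI site (ACTAGT) starts at position 197.
SpeI cuts after the first base of each site, so after position 197.
Combined cut positions: 10, 125, 197, 260.
Linear molecule, 4 cuts → 5 fragments:
  1–10 → 10 bp
  11–125 → 115 bp
  126–197 → 72 bp
  198–260 → 63 bp
  261–267 → 7 bp
Sorted largest to smallest: 115, 72, 63, 10, 7 bp.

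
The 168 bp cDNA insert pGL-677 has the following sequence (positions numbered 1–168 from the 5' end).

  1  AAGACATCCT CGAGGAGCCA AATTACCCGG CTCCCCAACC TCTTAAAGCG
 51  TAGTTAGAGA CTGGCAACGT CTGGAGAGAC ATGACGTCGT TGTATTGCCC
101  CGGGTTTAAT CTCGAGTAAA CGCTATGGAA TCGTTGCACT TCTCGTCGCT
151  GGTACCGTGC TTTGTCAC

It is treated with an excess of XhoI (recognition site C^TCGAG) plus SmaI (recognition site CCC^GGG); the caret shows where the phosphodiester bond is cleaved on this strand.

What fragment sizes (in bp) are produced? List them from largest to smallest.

XhoI sites (CTCGAG) start at positions 9, 111.
XhoI cuts after the first base of each site, so after positions 9, 111.
The SmaI site (CCCGGG) starts at position 99.
SmaI cuts after base 3 of each site, so after position 101.
Combined cut positions: 9, 101, 111.
Linear molecule, 3 cuts → 4 fragments:
  1–9 → 9 bp
  10–101 → 92 bp
  102–111 → 10 bp
  112–168 → 57 bp
Sorted largest to smallest: 92, 57, 10, 9 bp.

92, 57, 10, 9 bp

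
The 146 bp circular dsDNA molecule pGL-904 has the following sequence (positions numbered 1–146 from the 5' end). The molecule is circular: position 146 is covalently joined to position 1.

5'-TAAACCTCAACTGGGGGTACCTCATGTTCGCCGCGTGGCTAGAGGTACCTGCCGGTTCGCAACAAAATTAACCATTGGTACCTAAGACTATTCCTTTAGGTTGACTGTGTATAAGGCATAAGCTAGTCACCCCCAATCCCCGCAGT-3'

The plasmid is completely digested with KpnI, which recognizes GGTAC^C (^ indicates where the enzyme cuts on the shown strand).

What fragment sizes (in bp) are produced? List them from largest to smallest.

85, 33, 28 bp

KpnI sites (GGTACC) start at positions 16, 44, 77.
KpnI cuts after base 5 of each site (before the last base), so after positions 20, 48, 81.
Circular molecule, 3 cuts → 3 fragments:
  21–48 → 28 bp
  49–81 → 33 bp
  82–146 then 1–20 → 65 + 20 = 85 bp
Sorted largest to smallest: 85, 33, 28 bp.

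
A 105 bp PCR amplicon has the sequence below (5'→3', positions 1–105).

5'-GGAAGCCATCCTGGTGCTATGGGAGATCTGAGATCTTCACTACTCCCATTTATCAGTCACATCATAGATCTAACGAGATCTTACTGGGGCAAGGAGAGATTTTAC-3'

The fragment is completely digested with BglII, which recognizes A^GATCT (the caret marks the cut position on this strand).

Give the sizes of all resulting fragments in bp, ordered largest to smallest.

35, 29, 24, 10, 7 bp

BglII sites (AGATCT) start at positions 24, 31, 66, 76.
BglII cuts after the first base of each site, so after positions 24, 31, 66, 76.
Linear molecule, 4 cuts → 5 fragments:
  1–24 → 24 bp
  25–31 → 7 bp
  32–66 → 35 bp
  67–76 → 10 bp
  77–105 → 29 bp
Sorted largest to smallest: 35, 29, 24, 10, 7 bp.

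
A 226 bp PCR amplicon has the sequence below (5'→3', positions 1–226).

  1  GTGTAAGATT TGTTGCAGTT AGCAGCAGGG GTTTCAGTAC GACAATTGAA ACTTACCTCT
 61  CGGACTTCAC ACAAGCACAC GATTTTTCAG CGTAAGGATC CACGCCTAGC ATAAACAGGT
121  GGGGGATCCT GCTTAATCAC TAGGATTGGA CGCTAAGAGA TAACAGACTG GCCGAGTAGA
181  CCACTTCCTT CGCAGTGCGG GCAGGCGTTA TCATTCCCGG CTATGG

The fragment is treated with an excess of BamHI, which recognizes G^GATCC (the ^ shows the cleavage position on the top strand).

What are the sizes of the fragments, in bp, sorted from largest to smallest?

102, 96, 28 bp

BamHI sites (GGATCC) start at positions 96, 124.
BamHI cuts after the first base of each site, so after positions 96, 124.
Linear molecule, 2 cuts → 3 fragments:
  1–96 → 96 bp
  97–124 → 28 bp
  125–226 → 102 bp
Sorted largest to smallest: 102, 96, 28 bp.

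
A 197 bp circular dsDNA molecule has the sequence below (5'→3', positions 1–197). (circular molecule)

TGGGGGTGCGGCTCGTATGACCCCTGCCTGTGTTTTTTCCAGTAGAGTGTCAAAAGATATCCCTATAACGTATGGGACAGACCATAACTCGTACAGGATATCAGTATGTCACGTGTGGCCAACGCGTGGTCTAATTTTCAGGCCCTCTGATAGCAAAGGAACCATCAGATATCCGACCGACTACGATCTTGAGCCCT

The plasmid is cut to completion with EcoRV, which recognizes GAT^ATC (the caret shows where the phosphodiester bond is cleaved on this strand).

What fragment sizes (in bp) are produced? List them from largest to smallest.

85, 71, 41 bp

EcoRV sites (GATATC) start at positions 56, 97, 168.
EcoRV cuts after base 3 of each site, so after positions 58, 99, 170.
Circular molecule, 3 cuts → 3 fragments:
  59–99 → 41 bp
  100–170 → 71 bp
  171–197 then 1–58 → 27 + 58 = 85 bp
Sorted largest to smallest: 85, 71, 41 bp.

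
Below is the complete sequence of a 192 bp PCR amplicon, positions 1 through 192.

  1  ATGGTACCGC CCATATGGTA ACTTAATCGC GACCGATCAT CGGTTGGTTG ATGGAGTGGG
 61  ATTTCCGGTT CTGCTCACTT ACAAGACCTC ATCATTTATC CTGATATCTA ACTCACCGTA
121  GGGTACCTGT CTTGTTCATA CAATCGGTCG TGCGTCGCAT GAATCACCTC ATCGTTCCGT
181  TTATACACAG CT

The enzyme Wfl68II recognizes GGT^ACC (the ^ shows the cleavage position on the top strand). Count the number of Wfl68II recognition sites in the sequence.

2

GGTACC occurs starting at positions 3, 122.
Wfl68II cuts at 2 sites.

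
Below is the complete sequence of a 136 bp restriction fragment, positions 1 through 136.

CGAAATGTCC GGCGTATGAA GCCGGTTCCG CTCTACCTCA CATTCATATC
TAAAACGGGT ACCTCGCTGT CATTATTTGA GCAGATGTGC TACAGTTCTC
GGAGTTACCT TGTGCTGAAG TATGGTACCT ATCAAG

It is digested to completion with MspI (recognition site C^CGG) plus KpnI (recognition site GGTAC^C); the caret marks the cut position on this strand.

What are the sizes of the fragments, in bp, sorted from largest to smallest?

MspI sites (CCGG) start at positions 9, 22.
MspI cuts after the first base of each site, so after positions 9, 22.
KpnI sites (GGTACC) start at positions 58, 124.
KpnI cuts after base 5 of each site (before the last base), so after positions 62, 128.
Combined cut positions: 9, 22, 62, 128.
Linear molecule, 4 cuts → 5 fragments:
  1–9 → 9 bp
  10–22 → 13 bp
  23–62 → 40 bp
  63–128 → 66 bp
  129–136 → 8 bp
Sorted largest to smallest: 66, 40, 13, 9, 8 bp.

66, 40, 13, 9, 8 bp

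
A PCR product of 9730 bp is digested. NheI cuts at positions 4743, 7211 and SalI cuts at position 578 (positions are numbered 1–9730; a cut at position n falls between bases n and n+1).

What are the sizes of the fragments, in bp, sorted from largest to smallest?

Combined cut positions (sorted): 578, 4743, 7211.
Linear molecule, 3 cuts → 4 fragments:
  578 − 0 = 578 bp
  4743 − 578 = 4165 bp
  7211 − 4743 = 2468 bp
  9730 − 7211 = 2519 bp
Sorted largest to smallest: 4165, 2519, 2468, 578 bp.

4165, 2519, 2468, 578 bp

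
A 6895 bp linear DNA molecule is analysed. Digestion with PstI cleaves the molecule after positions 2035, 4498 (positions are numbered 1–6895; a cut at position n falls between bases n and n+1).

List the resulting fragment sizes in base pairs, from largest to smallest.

2463, 2397, 2035 bp

Linear molecule, 2 cuts → 3 fragments:
  2035 − 0 = 2035 bp
  4498 − 2035 = 2463 bp
  6895 − 4498 = 2397 bp
Sorted largest to smallest: 2463, 2397, 2035 bp.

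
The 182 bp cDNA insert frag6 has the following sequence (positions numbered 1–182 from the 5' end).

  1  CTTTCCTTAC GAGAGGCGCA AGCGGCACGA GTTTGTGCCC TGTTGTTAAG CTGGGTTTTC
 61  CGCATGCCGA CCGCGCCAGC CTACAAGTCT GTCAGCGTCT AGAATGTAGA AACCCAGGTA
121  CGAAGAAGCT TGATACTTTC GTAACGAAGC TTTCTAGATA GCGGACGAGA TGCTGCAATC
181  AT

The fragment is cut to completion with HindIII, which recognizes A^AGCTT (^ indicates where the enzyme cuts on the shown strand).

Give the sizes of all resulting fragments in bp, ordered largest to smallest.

HindIII sites (AAGCTT) start at positions 126, 147.
HindIII cuts after the first base of each site, so after positions 126, 147.
Linear molecule, 2 cuts → 3 fragments:
  1–126 → 126 bp
  127–147 → 21 bp
  148–182 → 35 bp
Sorted largest to smallest: 126, 35, 21 bp.

126, 35, 21 bp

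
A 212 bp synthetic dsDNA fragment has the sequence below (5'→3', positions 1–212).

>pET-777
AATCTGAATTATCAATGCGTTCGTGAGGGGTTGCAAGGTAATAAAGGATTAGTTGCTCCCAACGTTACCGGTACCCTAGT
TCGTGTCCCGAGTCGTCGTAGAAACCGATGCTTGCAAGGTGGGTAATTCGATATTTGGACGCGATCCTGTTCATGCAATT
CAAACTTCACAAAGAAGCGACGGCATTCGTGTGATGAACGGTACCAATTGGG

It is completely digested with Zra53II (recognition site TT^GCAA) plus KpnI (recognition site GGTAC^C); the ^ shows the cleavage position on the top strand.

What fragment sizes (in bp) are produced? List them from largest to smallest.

91, 42, 39, 32, 8 bp

Zra53II sites (TTGCAA) start at positions 31, 112.
Zra53II cuts after base 2 of each site, so after positions 32, 113.
KpnI sites (GGTACC) start at positions 70, 200.
KpnI cuts after base 5 of each site (before the last base), so after positions 74, 204.
Combined cut positions: 32, 74, 113, 204.
Linear molecule, 4 cuts → 5 fragments:
  1–32 → 32 bp
  33–74 → 42 bp
  75–113 → 39 bp
  114–204 → 91 bp
  205–212 → 8 bp
Sorted largest to smallest: 91, 42, 39, 32, 8 bp.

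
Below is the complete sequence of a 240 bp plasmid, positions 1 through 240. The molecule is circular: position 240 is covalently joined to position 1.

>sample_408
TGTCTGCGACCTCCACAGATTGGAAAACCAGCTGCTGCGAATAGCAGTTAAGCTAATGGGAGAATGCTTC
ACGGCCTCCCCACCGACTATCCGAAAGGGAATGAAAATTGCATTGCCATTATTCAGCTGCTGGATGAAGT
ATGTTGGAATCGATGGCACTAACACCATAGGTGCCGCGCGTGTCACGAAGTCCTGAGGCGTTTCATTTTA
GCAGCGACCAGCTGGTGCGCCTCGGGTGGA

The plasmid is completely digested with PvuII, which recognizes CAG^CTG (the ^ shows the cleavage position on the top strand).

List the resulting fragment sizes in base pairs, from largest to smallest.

PvuII sites (CAGCTG) start at positions 29, 124, 219.
PvuII cuts after base 3 of each site, so after positions 31, 126, 221.
Circular molecule, 3 cuts → 3 fragments:
  32–126 → 95 bp
  127–221 → 95 bp
  222–240 then 1–31 → 19 + 31 = 50 bp
Sorted largest to smallest: 95, 95, 50 bp.

95, 95, 50 bp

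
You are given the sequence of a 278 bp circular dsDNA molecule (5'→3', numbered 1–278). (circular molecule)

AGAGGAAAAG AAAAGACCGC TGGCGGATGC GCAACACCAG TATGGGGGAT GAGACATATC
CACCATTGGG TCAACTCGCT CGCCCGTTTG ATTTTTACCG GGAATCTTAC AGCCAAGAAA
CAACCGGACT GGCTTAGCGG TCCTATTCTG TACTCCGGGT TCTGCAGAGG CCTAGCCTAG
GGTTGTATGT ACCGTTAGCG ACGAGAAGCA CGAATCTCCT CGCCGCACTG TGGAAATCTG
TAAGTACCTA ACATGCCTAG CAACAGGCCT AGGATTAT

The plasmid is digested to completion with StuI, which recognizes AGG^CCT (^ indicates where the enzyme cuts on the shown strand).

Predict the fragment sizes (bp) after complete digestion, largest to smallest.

StuI sites (AGGCCT) start at positions 168, 265.
StuI cuts after base 3 of each site, so after positions 170, 267.
Circular molecule, 2 cuts → 2 fragments:
  171–267 → 97 bp
  268–278 then 1–170 → 11 + 170 = 181 bp
Sorted largest to smallest: 181, 97 bp.

181, 97 bp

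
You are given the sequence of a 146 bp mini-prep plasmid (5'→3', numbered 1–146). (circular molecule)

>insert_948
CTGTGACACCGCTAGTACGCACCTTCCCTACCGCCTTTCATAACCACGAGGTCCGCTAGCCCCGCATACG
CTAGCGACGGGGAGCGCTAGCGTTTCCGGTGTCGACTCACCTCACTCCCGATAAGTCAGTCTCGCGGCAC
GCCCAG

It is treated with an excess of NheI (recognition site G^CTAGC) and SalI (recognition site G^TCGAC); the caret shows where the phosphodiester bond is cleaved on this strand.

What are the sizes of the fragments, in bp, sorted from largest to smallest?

100, 16, 15, 15 bp

NheI sites (GCTAGC) start at positions 55, 70, 86.
NheI cuts after the first base of each site, so after positions 55, 70, 86.
The SalI site (GTCGAC) starts at position 101.
SalI cuts after the first base of each site, so after position 101.
Combined cut positions: 55, 70, 86, 101.
Circular molecule, 4 cuts → 4 fragments:
  56–70 → 15 bp
  71–86 → 16 bp
  87–101 → 15 bp
  102–146 then 1–55 → 45 + 55 = 100 bp
Sorted largest to smallest: 100, 16, 15, 15 bp.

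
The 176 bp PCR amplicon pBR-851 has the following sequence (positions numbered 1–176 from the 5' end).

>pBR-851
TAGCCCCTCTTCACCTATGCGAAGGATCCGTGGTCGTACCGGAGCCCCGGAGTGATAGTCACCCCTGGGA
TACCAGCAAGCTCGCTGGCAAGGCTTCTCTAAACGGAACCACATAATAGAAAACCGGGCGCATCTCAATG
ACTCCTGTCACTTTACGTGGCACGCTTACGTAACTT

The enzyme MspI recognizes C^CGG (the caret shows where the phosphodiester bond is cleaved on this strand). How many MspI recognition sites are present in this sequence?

3

CCGG occurs starting at positions 39, 47, 124.
MspI cuts at 3 sites.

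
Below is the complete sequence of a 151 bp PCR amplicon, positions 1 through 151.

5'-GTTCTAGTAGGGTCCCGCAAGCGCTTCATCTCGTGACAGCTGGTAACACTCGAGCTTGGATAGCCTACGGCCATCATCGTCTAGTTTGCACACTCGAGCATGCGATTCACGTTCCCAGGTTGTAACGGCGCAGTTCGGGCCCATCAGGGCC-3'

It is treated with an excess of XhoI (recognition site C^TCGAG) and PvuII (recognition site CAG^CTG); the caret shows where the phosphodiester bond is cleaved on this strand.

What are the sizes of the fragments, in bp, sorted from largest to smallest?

XhoI sites (CTCGAG) start at positions 49, 93.
XhoI cuts after the first base of each site, so after positions 49, 93.
The PvuII site (CAGCTG) starts at position 37.
PvuII cuts after base 3 of each site, so after position 39.
Combined cut positions: 39, 49, 93.
Linear molecule, 3 cuts → 4 fragments:
  1–39 → 39 bp
  40–49 → 10 bp
  50–93 → 44 bp
  94–151 → 58 bp
Sorted largest to smallest: 58, 44, 39, 10 bp.

58, 44, 39, 10 bp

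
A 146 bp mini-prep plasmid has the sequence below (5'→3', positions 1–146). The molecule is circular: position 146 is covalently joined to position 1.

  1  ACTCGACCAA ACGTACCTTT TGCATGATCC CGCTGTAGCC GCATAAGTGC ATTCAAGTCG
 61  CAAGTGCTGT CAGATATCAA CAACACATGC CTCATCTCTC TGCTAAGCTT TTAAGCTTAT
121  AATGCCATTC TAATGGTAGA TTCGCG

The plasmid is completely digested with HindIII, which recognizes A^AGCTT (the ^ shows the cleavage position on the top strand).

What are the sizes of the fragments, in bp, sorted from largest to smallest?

HindIII sites (AAGCTT) start at positions 105, 113.
HindIII cuts after the first base of each site, so after positions 105, 113.
Circular molecule, 2 cuts → 2 fragments:
  106–113 → 8 bp
  114–146 then 1–105 → 33 + 105 = 138 bp
Sorted largest to smallest: 138, 8 bp.

138, 8 bp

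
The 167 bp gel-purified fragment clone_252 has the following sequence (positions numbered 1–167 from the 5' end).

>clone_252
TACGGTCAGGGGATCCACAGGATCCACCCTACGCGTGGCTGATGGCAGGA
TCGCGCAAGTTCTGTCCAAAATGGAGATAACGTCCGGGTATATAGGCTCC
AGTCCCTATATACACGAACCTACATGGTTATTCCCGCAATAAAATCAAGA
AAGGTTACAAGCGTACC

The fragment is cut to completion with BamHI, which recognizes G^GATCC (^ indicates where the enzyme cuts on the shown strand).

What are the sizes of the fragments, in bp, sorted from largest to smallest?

BamHI sites (GGATCC) start at positions 11, 20.
BamHI cuts after the first base of each site, so after positions 11, 20.
Linear molecule, 2 cuts → 3 fragments:
  1–11 → 11 bp
  12–20 → 9 bp
  21–167 → 147 bp
Sorted largest to smallest: 147, 11, 9 bp.

147, 11, 9 bp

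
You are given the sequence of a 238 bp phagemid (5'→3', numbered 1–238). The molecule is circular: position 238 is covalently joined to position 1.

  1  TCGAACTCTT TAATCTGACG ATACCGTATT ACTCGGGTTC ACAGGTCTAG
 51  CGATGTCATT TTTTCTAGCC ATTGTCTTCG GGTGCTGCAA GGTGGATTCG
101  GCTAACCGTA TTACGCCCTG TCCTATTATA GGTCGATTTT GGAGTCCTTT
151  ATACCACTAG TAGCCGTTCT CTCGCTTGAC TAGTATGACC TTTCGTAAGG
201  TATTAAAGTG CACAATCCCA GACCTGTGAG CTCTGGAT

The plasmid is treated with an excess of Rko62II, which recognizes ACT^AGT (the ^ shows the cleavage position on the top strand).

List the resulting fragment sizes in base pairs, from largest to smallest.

Rko62II sites (ACTAGT) start at positions 156, 179.
Rko62II cuts after base 3 of each site, so after positions 158, 181.
Circular molecule, 2 cuts → 2 fragments:
  159–181 → 23 bp
  182–238 then 1–158 → 57 + 158 = 215 bp
Sorted largest to smallest: 215, 23 bp.

215, 23 bp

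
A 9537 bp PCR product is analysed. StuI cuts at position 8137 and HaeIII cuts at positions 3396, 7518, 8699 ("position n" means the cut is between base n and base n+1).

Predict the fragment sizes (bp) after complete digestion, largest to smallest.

4122, 3396, 838, 619, 562 bp

Combined cut positions (sorted): 3396, 7518, 8137, 8699.
Linear molecule, 4 cuts → 5 fragments:
  3396 − 0 = 3396 bp
  7518 − 3396 = 4122 bp
  8137 − 7518 = 619 bp
  8699 − 8137 = 562 bp
  9537 − 8699 = 838 bp
Sorted largest to smallest: 4122, 3396, 838, 619, 562 bp.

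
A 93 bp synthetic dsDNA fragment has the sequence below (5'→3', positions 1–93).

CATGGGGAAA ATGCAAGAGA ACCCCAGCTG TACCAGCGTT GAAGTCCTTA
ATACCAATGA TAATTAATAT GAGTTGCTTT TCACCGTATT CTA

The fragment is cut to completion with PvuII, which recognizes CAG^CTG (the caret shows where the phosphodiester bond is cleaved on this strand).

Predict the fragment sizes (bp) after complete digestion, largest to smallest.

The PvuII site (CAGCTG) starts at position 25.
PvuII cuts after base 3 of each site, so after position 27.
Linear molecule, 1 cut → 2 fragments:
  1–27 → 27 bp
  28–93 → 66 bp
Sorted largest to smallest: 66, 27 bp.

66, 27 bp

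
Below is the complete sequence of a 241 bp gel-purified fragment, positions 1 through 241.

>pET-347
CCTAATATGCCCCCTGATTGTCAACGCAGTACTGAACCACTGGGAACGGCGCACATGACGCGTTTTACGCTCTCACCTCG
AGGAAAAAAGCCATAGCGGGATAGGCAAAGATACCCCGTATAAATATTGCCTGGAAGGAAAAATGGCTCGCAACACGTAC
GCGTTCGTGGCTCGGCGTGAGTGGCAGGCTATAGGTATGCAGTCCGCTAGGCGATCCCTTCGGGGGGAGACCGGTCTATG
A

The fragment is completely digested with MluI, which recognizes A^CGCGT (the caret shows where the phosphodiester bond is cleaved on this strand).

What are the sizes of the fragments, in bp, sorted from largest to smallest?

MluI sites (ACGCGT) start at positions 58, 159.
MluI cuts after the first base of each site, so after positions 58, 159.
Linear molecule, 2 cuts → 3 fragments:
  1–58 → 58 bp
  59–159 → 101 bp
  160–241 → 82 bp
Sorted largest to smallest: 101, 82, 58 bp.

101, 82, 58 bp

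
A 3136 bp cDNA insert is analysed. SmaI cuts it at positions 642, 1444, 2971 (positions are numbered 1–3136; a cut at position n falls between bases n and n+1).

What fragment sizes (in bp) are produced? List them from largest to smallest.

Linear molecule, 3 cuts → 4 fragments:
  642 − 0 = 642 bp
  1444 − 642 = 802 bp
  2971 − 1444 = 1527 bp
  3136 − 2971 = 165 bp
Sorted largest to smallest: 1527, 802, 642, 165 bp.

1527, 802, 642, 165 bp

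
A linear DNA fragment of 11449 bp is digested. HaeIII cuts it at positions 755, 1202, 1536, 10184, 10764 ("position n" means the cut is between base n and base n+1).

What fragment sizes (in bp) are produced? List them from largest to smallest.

8648, 755, 685, 580, 447, 334 bp

Linear molecule, 5 cuts → 6 fragments:
  755 − 0 = 755 bp
  1202 − 755 = 447 bp
  1536 − 1202 = 334 bp
  10184 − 1536 = 8648 bp
  10764 − 10184 = 580 bp
  11449 − 10764 = 685 bp
Sorted largest to smallest: 8648, 755, 685, 580, 447, 334 bp.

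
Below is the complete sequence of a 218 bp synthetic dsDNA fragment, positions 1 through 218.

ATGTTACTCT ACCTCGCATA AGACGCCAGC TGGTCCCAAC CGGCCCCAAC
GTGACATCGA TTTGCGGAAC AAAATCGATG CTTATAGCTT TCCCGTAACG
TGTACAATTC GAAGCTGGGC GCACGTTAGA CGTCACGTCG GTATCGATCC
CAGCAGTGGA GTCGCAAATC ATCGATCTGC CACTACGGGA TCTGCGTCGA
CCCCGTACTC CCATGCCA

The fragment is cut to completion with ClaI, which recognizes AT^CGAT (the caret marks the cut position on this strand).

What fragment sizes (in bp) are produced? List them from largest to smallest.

ClaI sites (ATCGAT) start at positions 56, 74, 143, 171.
ClaI cuts after base 2 of each site, so after positions 57, 75, 144, 172.
Linear molecule, 4 cuts → 5 fragments:
  1–57 → 57 bp
  58–75 → 18 bp
  76–144 → 69 bp
  145–172 → 28 bp
  173–218 → 46 bp
Sorted largest to smallest: 69, 57, 46, 28, 18 bp.

69, 57, 46, 28, 18 bp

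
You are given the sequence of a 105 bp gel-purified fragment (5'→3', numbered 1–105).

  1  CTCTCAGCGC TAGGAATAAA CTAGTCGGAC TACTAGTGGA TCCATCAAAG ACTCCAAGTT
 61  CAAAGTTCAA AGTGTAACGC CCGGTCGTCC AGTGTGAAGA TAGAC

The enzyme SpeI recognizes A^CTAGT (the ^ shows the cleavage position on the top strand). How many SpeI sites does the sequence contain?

ACTAGT occurs starting at positions 20, 32.
SpeI cuts at 2 sites.

2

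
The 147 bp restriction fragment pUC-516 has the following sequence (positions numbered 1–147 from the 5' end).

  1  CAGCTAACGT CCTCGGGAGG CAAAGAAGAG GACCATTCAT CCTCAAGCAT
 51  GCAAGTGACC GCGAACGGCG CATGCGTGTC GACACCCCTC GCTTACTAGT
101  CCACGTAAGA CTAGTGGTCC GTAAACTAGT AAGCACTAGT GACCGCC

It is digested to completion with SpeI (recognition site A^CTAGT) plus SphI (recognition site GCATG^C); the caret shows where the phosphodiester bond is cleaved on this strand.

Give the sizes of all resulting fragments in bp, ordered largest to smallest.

SpeI sites (ACTAGT) start at positions 95, 110, 125, 135.
SpeI cuts after the first base of each site, so after positions 95, 110, 125, 135.
SphI sites (GCATGC) start at positions 47, 70.
SphI cuts after base 5 of each site (before the last base), so after positions 51, 74.
Combined cut positions: 51, 74, 95, 110, 125, 135.
Linear molecule, 6 cuts → 7 fragments:
  1–51 → 51 bp
  52–74 → 23 bp
  75–95 → 21 bp
  96–110 → 15 bp
  111–125 → 15 bp
  126–135 → 10 bp
  136–147 → 12 bp
Sorted largest to smallest: 51, 23, 21, 15, 15, 12, 10 bp.

51, 23, 21, 15, 15, 12, 10 bp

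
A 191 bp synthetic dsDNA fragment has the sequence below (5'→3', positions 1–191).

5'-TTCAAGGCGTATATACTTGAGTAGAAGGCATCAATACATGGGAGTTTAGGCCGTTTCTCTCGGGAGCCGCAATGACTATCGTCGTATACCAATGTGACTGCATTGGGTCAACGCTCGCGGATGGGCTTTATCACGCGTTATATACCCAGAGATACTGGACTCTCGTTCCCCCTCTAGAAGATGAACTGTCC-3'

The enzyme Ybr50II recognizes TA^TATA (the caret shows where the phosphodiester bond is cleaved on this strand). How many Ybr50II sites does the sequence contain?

TATATA occurs starting at positions 10, 139.
Ybr50II cuts at 2 sites.

2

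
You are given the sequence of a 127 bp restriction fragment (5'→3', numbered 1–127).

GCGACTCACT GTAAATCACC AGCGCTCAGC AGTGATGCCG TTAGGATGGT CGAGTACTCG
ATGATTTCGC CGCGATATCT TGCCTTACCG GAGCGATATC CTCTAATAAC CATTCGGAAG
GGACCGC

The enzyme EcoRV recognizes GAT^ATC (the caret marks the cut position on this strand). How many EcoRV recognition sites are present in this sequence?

GATATC occurs starting at positions 74, 95.
EcoRV cuts at 2 sites.

2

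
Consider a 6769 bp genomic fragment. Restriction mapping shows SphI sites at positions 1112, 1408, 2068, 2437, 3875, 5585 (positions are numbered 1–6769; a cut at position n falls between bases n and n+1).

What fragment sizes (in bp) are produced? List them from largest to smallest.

Linear molecule, 6 cuts → 7 fragments:
  1112 − 0 = 1112 bp
  1408 − 1112 = 296 bp
  2068 − 1408 = 660 bp
  2437 − 2068 = 369 bp
  3875 − 2437 = 1438 bp
  5585 − 3875 = 1710 bp
  6769 − 5585 = 1184 bp
Sorted largest to smallest: 1710, 1438, 1184, 1112, 660, 369, 296 bp.

1710, 1438, 1184, 1112, 660, 369, 296 bp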